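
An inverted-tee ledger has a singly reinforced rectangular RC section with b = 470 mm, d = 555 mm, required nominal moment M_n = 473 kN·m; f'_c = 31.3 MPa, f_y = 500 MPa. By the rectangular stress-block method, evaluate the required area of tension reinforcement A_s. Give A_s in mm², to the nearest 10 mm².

A_s ≈ 1820 mm²

With M_n = 0.85 f'_c a b (d − a/2), solve the quadratic for a:
a = d − √(d² − 2M_n/(0.85 f'_c b)) = 555 − √(555² − 2 × 473×10⁶/(0.85 × 31.3 × 470)) = 72.95 mm.
A_s = 0.85 f'_c a b / f_y = 0.85 × 31.3 × 72.95 × 470 / 500 = 1824.4 mm².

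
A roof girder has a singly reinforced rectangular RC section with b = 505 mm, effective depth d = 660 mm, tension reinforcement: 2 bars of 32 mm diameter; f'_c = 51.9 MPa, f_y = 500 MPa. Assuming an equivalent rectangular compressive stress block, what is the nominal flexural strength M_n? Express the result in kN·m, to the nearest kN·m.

A_s = 2 × 804 = 1608 mm².
T = A_s f_y = 1608 × 500 = 804000 N = 804 kN.
From C = T: a = T/(0.85 f'_c b) = 804000/(0.85 × 51.9 × 505) = 36.09 mm.
M_n = T(d − a/2) = 804 kN × (660 − 18.045) mm = 516.13 kN·m.

M_n ≈ 516 kN·m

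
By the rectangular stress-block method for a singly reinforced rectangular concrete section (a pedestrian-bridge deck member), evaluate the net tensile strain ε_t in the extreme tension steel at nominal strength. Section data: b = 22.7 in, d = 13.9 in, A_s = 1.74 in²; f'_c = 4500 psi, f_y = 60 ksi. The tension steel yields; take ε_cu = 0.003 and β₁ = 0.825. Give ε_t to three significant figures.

a = A_s f_y/(0.85 f'_c b) = 1.202 in.
β₁ = 0.825, so c = a/β₁ = 1.202/0.825 = 1.457 in.
From the linear strain diagram with ε_cu = 0.003: ε_t = 0.003 (d − c)/c = 0.003 × (13.9 − 1.457)/1.457 = 0.0256.
Since ε_t ≥ 0.005, the section is tension-controlled.

ε_t ≈ 0.0256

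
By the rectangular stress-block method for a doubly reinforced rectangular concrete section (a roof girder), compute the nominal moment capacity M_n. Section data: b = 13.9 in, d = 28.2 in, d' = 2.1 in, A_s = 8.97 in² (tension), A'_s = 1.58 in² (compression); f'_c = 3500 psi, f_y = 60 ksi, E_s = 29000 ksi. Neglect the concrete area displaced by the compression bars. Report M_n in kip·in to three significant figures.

M_n ≈ 12600 kip·in

Assume both steels yield.
a = (A_s − A'_s) f_y/(0.85 f'_c b) = (8.97 − 1.58) × 60/(0.85 × 3.5 × 13.9) = 10.722 in.
c = a/β₁ = 10.722/0.85 = 12.614 in; ε'_s = 0.003(c − d')/c = 0.0025 ≥ ε_y = 0.0021, so the compression steel yields.
M_n = (A_s − A'_s) f_y (d − a/2) + A'_s f_y (d − d') = 443.4 × (28.2 − 5.361) + 94.8 × (28.2 − 2.1) = 10126.8 + 2474.3 = 12601.1 kip·in.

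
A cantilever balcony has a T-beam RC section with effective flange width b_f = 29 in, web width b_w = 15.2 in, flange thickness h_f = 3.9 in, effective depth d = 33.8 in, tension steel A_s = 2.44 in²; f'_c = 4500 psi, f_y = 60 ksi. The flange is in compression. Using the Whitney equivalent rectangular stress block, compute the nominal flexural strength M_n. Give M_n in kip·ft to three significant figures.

M_n ≈ 404 kip·ft

Tension: T = A_s f_y = 2.44 × 60 = 146.4 kips.
Try a within the flange: a = T/(0.85 f'_c b_f) = 146.4/(0.85 × 4.5 × 29) = 1.320 in.
Since a = 1.320 ≤ h_f = 3.9 in, the stress block lies entirely in the flange; analyse as a rectangular beam of width b_f.
M_n = T(d − a/2) = 146.4 × (33.8 − 0.66) = 4851.7 kip·in.
M_n = 4851.7/12 = 404.31 kip·ft.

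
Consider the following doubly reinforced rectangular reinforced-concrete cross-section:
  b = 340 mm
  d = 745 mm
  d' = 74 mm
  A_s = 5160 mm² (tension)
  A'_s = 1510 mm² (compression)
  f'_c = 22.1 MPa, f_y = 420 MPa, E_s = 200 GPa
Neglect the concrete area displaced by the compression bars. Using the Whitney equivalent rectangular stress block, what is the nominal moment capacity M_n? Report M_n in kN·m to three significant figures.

M_n ≈ 1380 kN·m

Assume both tension and compression steel yield.
Net tension couple steel: A_s − A'_s = 3650 mm².
a = (A_s − A'_s) f_y / (0.85 f'_c b) = 1533000/(0.85 × 22.1 × 340) = 240.02 mm.
c = a/β₁ = 240.02/0.85 = 282.38 mm; ε'_s = 0.003(c − d')/c = 0.0022 ≥ f_y/E_s = 0.0021, so compression steel does yield.
M_n = (A_s − A'_s) f_y (d − a/2) + A'_s f_y (d − d') = [1533000 × (745 − 120.01) + 634200 × (745 − 74)] × 10⁻⁶ = 958.11 + 425.55 = 1383.66 kN·m.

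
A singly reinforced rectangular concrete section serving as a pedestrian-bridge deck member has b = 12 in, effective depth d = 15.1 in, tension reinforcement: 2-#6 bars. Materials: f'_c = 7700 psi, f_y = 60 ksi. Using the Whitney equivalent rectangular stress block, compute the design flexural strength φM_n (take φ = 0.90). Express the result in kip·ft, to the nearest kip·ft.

A_s = 2 × 0.44 = 0.88 in².
T = A_s f_y = 0.88 × 60 = 52.8 kips.
a = T/(0.85 f'_c b) = 52.8/(0.85 × 7.7 × 12) = 0.672 in.
M_n = T(d − a/2) = 52.8 × (15.1 − 0.336) = 779.5 kip·in = 779.5/12 = 64.96 kip·ft.
φM_n = 0.90 × 64.96 = 58.46 kip·ft.

φM_n ≈ 58 kip·ft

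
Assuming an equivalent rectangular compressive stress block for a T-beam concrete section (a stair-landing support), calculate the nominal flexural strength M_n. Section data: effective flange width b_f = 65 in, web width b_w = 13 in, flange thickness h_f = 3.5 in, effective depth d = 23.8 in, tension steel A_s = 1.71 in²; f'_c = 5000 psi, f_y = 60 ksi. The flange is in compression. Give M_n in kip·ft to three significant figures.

Tension: T = A_s f_y = 1.71 × 60 = 102.6 kips.
Try a within the flange: a = T/(0.85 f'_c b_f) = 102.6/(0.85 × 5 × 65) = 0.371 in.
Since a = 0.371 ≤ h_f = 3.5 in, the stress block lies entirely in the flange; analyse as a rectangular beam of width b_f.
M_n = T(d − a/2) = 102.6 × (23.8 − 0.1855) = 2422.8 kip·in.
M_n = 2422.8/12 = 201.90 kip·ft.

M_n ≈ 202 kip·ft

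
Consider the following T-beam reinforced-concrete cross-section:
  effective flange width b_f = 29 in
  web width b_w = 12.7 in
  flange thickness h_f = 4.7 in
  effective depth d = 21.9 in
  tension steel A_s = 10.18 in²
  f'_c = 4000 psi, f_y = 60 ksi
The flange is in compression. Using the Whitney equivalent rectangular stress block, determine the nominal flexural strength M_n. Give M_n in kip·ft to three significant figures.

M_n ≈ 945 kip·ft

Tension: T = A_s f_y = 10.18 × 60 = 610.8 kips.
Try a within the flange: a = T/(0.85 f'_c b_f) = 610.8/(0.85 × 4 × 29) = 6.195 in.
a = 6.195 > h_f = 4.7 in: the block extends into the web. Split into flange-overhang and web parts.
C_f = 0.85 f'_c (b_f − b_w) h_f = 0.85 × 4 × (29 − 12.7) × 4.7 = 260.5 kips.
Remaining web compression depth: a_w = (T − C_f)/(0.85 f'_c b_w) = (610.8 − 260.5)/(0.85 × 4 × 12.7) = 8.113 in.
M_n = C_f(d − h_f/2) + (T − C_f)(d − a_w/2) = 260.5 × (21.9 − 2.35) + 350.3 × (21.9 − 4.0565) = 5092.8 + 6250.6 = 11343.4 kip·in.
M_n = 11343.4/12 = 945.28 kip·ft.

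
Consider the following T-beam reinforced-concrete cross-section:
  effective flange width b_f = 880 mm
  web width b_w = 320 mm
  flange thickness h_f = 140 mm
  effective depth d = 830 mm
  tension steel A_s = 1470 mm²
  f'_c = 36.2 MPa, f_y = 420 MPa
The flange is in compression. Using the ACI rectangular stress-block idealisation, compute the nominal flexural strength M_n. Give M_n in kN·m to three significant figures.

M_n ≈ 505 kN·m

Tension: T = A_s f_y = 1470 × 420 = 617400 N.
Try a within the flange: a = T/(0.85 f'_c b_f) = 617400/(0.85 × 36.2 × 880) = 22.80 mm.
Since a = 22.80 ≤ h_f = 140 mm, the stress block lies entirely in the flange; analyse as a rectangular beam of width b_f.
M_n = T(d − a/2) = 617400 × (830 − 11.4) = 505.40 × 10⁶ N·mm.
M_n = 505.40 kN·m.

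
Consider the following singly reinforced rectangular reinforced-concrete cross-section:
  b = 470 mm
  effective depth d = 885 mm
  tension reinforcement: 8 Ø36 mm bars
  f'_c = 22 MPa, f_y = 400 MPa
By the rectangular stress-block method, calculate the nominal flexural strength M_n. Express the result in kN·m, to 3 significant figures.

M_n ≈ 2280 kN·m

A_s = 8 × 1018 = 8144 mm².
T = A_s f_y = 8144 × 400 = 3257600 N = 3257.6 kN.
From C = T: a = T/(0.85 f'_c b) = 3257600/(0.85 × 22 × 470) = 370.65 mm.
M_n = T(d − a/2) = 3257.6 kN × (885 − 185.325) mm = 2279.26 kN·m.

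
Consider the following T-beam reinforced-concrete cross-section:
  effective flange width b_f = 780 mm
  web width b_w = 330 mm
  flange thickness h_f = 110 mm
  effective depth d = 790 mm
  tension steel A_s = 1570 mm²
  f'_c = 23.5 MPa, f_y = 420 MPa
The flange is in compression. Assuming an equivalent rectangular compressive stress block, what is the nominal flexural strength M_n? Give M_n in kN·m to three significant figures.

M_n ≈ 507 kN·m

Tension: T = A_s f_y = 1570 × 420 = 659400 N.
Try a within the flange: a = T/(0.85 f'_c b_f) = 659400/(0.85 × 23.5 × 780) = 42.32 mm.
Since a = 42.32 ≤ h_f = 110 mm, the stress block lies entirely in the flange; analyse as a rectangular beam of width b_f.
M_n = T(d − a/2) = 659400 × (790 − 21.16) = 506.97 × 10⁶ N·mm.
M_n = 506.97 kN·m.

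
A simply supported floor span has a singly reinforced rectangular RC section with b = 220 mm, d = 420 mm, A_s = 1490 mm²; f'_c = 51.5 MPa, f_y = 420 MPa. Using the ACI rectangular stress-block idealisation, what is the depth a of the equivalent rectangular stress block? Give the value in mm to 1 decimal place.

a ≈ 65.0 mm

T = A_s f_y = 1490 × 420 = 625800 N = 625.8 kN.
Setting C = 0.85 f'_c a b equal to T: a = 625800/(0.85 × 51.5 × 220) = 65.0 mm.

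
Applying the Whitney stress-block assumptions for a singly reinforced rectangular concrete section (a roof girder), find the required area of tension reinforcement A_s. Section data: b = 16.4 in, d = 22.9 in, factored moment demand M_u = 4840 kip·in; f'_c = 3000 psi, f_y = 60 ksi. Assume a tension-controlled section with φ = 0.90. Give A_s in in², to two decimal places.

A_s ≈ 4.57 in²

M_n = M_u/φ = 4840/0.90 = 5377.78 kip·in.
From M_n = 0.85 f'_c a b (d − a/2):
a = d − √(d² − 2M_n/(0.85 f'_c b)) = 22.9 − √(22.9² − 2 × 5377.78/(0.85 × 3 × 16.4)) = 6.553 in.
A_s = 0.85 f'_c a b / f_y = 0.85 × 3 × 6.553 × 16.4 / 60 = 4.567 in².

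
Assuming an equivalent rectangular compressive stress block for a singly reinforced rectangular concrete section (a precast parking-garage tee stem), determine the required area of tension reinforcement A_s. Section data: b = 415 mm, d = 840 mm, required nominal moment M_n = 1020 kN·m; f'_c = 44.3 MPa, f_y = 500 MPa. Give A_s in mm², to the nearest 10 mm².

A_s ≈ 2550 mm²

With M_n = 0.85 f'_c a b (d − a/2), solve the quadratic for a:
a = d − √(d² − 2M_n/(0.85 f'_c b)) = 840 − √(840² − 2 × 1020×10⁶/(0.85 × 44.3 × 415)) = 81.68 mm.
A_s = 0.85 f'_c a b / f_y = 0.85 × 44.3 × 81.68 × 415 / 500 = 2552.8 mm².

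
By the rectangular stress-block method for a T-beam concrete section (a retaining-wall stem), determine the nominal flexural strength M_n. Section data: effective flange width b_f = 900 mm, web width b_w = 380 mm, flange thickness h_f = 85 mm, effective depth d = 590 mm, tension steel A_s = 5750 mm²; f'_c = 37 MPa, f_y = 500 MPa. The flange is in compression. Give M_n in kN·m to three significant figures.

Tension: T = A_s f_y = 5750 × 500 = 2875000 N.
Try a within the flange: a = T/(0.85 f'_c b_f) = 2875000/(0.85 × 37 × 900) = 101.57 mm.
a = 101.57 > h_f = 85 mm: the block extends into the web. Split into flange-overhang and web parts.
C_f = 0.85 f'_c (b_f − b_w) h_f = 0.85 × 37 × (900 − 380) × 85 = 1390090 N.
Remaining web compression depth: a_w = (T − C_f)/(0.85 f'_c b_w) = (2875000 − 1390090)/(0.85 × 37 × 380) = 124.25 mm.
M_n = C_f(d − h_f/2) + (T − C_f)(d − a_w/2) = 1390090 × (590 − 42.5) + 1484910 × (590 − 62.125) = 761.07 + 783.85 = 1544.92 × 10⁶ N·mm.
M_n = 1544.92 kN·m.

M_n ≈ 1540 kN·m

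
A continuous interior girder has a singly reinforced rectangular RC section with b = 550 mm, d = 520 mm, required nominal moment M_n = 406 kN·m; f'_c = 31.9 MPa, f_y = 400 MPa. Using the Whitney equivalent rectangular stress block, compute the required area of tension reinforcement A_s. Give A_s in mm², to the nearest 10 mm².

With M_n = 0.85 f'_c a b (d − a/2), solve the quadratic for a:
a = d − √(d² − 2M_n/(0.85 f'_c b)) = 520 − √(520² − 2 × 406×10⁶/(0.85 × 31.9 × 550)) = 55.29 mm.
A_s = 0.85 f'_c a b / f_y = 0.85 × 31.9 × 55.29 × 550 / 400 = 2061.4 mm².

A_s ≈ 2060 mm²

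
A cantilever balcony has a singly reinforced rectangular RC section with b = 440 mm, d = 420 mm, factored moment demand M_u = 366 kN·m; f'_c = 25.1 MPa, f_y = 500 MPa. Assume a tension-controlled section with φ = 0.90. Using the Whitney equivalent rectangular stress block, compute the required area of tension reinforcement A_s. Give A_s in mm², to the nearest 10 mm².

A_s ≈ 2260 mm²

M_n = M_u/φ = 366/0.90 = 406.667 kN·m.
With M_n = 0.85 f'_c a b (d − a/2), solve the quadratic for a:
a = d − √(d² − 2M_n/(0.85 f'_c b)) = 420 − √(420² − 2 × 406.667×10⁶/(0.85 × 25.1 × 440)) = 120.40 mm.
A_s = 0.85 f'_c a b / f_y = 0.85 × 25.1 × 120.40 × 440 / 500 = 2260.5 mm².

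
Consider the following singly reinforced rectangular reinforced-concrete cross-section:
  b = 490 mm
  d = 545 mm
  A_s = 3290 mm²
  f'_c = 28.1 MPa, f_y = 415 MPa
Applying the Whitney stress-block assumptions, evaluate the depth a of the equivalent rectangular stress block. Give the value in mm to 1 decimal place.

a ≈ 116.7 mm

T = A_s f_y = 3290 × 415 = 1365350 N = 1365.35 kN.
Setting C = 0.85 f'_c a b equal to T: a = 1365350/(0.85 × 28.1 × 490) = 116.7 mm.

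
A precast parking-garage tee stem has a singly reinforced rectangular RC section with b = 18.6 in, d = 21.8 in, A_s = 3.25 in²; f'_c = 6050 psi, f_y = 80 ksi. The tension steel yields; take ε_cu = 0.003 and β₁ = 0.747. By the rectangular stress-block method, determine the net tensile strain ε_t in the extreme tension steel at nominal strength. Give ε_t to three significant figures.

ε_t ≈ 0.0150

a = A_s f_y/(0.85 f'_c b) = 2.718 in.
β₁ = 0.747, so c = a/β₁ = 2.718/0.747 = 3.639 in.
From the linear strain diagram with ε_cu = 0.003: ε_t = 0.003 (d − c)/c = 0.003 × (21.8 − 3.639)/3.639 = 0.0150.
Since ε_t ≥ 0.005, the section is tension-controlled.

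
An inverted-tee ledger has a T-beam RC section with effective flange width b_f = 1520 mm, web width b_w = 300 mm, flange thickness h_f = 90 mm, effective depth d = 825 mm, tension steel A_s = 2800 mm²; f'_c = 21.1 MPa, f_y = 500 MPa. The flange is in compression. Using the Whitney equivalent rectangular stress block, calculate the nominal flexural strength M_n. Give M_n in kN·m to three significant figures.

Tension: T = A_s f_y = 2800 × 500 = 1400000 N.
Try a within the flange: a = T/(0.85 f'_c b_f) = 1400000/(0.85 × 21.1 × 1520) = 51.36 mm.
Since a = 51.36 ≤ h_f = 90 mm, the stress block lies entirely in the flange; analyse as a rectangular beam of width b_f.
M_n = T(d − a/2) = 1400000 × (825 − 25.68) = 1119.05 × 10⁶ N·mm.
M_n = 1119.05 kN·m.

M_n ≈ 1120 kN·m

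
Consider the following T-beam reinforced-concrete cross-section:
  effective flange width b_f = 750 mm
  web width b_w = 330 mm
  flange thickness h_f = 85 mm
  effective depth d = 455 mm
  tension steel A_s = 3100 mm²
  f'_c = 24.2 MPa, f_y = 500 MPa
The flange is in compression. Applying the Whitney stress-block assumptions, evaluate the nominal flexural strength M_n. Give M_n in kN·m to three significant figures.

M_n ≈ 625 kN·m

Tension: T = A_s f_y = 3100 × 500 = 1550000 N.
Try a within the flange: a = T/(0.85 f'_c b_f) = 1550000/(0.85 × 24.2 × 750) = 100.47 mm.
a = 100.47 > h_f = 85 mm: the block extends into the web. Split into flange-overhang and web parts.
C_f = 0.85 f'_c (b_f − b_w) h_f = 0.85 × 24.2 × (750 − 330) × 85 = 734349 N.
Remaining web compression depth: a_w = (T − C_f)/(0.85 f'_c b_w) = (1550000 − 734349)/(0.85 × 24.2 × 330) = 120.16 mm.
M_n = C_f(d − h_f/2) + (T − C_f)(d − a_w/2) = 734349 × (455 − 42.5) + 815651 × (455 − 60.08) = 302.92 + 322.12 = 625.04 × 10⁶ N·mm.
M_n = 625.04 kN·m.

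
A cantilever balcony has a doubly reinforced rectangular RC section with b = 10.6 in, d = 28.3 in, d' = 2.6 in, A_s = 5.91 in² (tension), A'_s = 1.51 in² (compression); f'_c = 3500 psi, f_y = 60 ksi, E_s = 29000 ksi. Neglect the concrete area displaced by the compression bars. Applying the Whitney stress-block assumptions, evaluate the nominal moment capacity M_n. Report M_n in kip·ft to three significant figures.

M_n ≈ 725 kip·ft

Assume both steels yield.
a = (A_s − A'_s) f_y/(0.85 f'_c b) = (5.91 − 1.51) × 60/(0.85 × 3.5 × 10.6) = 8.372 in.
c = a/β₁ = 8.372/0.85 = 9.849 in; ε'_s = 0.003(c − d')/c = 0.0022 ≥ ε_y = 0.0021, so the compression steel yields.
M_n = (A_s − A'_s) f_y (d − a/2) + A'_s f_y (d − d') = 264 × (28.3 − 4.186) + 90.6 × (28.3 − 2.6) = 6366.1 + 2328.4 = 8694.5 kip·in = 8694.5/12 = 724.54 kip·ft.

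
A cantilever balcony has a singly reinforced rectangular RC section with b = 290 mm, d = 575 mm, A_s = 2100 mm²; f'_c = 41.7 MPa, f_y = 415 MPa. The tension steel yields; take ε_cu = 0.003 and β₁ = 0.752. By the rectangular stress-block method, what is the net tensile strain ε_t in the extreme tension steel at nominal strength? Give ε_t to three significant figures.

ε_t ≈ 0.0123

a = A_s f_y/(0.85 f'_c b) = 84.78 mm.
β₁ = 0.752, so c = a/β₁ = 84.78/0.752 = 112.74 mm.
From the linear strain diagram with ε_cu = 0.003: ε_t = 0.003 (d − c)/c = 0.003 × (575 − 112.74)/112.74 = 0.0123.
Since ε_t ≥ 0.005, the section is tension-controlled.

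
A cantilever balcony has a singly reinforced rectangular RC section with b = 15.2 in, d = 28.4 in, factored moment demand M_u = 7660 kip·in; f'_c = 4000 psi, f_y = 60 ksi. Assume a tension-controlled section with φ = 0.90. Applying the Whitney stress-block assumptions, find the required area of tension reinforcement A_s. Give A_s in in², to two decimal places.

A_s ≈ 5.65 in²

M_n = M_u/φ = 7660/0.90 = 8511.11 kip·in.
From M_n = 0.85 f'_c a b (d − a/2):
a = d − √(d² − 2M_n/(0.85 f'_c b)) = 28.4 − √(28.4² − 2 × 8511.11/(0.85 × 4 × 15.2)) = 6.555 in.
A_s = 0.85 f'_c a b / f_y = 0.85 × 4 × 6.555 × 15.2 / 60 = 5.646 in².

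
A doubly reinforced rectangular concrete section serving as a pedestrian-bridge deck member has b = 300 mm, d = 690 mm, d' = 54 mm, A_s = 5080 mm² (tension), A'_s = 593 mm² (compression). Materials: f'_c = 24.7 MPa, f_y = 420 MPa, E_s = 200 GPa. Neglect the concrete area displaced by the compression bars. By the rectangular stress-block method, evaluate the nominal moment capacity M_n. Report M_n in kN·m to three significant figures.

M_n ≈ 1180 kN·m

Assume both tension and compression steel yield.
Net tension couple steel: A_s − A'_s = 4487 mm².
a = (A_s − A'_s) f_y / (0.85 f'_c b) = 1884540/(0.85 × 24.7 × 300) = 299.20 mm.
c = a/β₁ = 299.20/0.85 = 352.00 mm; ε'_s = 0.003(c − d')/c = 0.0025 ≥ f_y/E_s = 0.0021, so compression steel does yield.
M_n = (A_s − A'_s) f_y (d − a/2) + A'_s f_y (d − d') = [1884540 × (690 − 149.6) + 249060 × (690 − 54)] × 10⁻⁶ = 1018.41 + 158.40 = 1176.81 kN·m.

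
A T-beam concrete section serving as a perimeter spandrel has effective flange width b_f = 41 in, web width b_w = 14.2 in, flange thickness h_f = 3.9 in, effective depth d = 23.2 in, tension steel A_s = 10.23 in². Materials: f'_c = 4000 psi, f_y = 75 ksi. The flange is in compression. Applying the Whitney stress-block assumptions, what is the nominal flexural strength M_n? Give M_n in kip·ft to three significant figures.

M_n ≈ 1280 kip·ft

Tension: T = A_s f_y = 10.23 × 75 = 767.25 kips.
Try a within the flange: a = T/(0.85 f'_c b_f) = 767.25/(0.85 × 4 × 41) = 5.504 in.
a = 5.504 > h_f = 3.9 in: the block extends into the web. Split into flange-overhang and web parts.
C_f = 0.85 f'_c (b_f − b_w) h_f = 0.85 × 4 × (41 − 14.2) × 3.9 = 355.4 kips.
Remaining web compression depth: a_w = (T − C_f)/(0.85 f'_c b_w) = (767.25 − 355.4)/(0.85 × 4 × 14.2) = 8.530 in.
M_n = C_f(d − h_f/2) + (T − C_f)(d − a_w/2) = 355.4 × (23.2 − 1.95) + 411.85 × (23.2 − 4.265) = 7552.3 + 7798.4 = 15350.7 kip·in.
M_n = 15350.7/12 = 1279.23 kip·ft.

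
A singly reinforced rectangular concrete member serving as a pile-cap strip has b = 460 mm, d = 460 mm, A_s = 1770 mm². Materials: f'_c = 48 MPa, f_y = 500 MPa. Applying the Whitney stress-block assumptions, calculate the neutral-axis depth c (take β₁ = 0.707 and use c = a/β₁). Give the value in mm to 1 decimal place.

T = A_s f_y = 1770 × 500 = 885000 N = 885 kN.
Setting C = 0.85 f'_c a b equal to T: a = 885000/(0.85 × 48 × 460) = 47.155 mm.
With β₁ = 0.707, c = a/β₁ = 47.155/0.707 = 66.7 mm.

c ≈ 66.7 mm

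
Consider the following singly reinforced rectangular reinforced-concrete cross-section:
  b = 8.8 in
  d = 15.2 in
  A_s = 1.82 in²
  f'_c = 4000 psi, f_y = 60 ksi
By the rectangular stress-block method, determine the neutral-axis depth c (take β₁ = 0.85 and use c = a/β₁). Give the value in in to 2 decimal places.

T = A_s f_y = 1.82 × 60 = 109.2 kips.
a = T/(0.85 f'_c b) = 109.2/(0.85 × 4 × 8.8) = 3.6497 in.
With β₁ = 0.85, c = a/β₁ = 3.6497/0.85 = 4.29 in.

c ≈ 4.29 in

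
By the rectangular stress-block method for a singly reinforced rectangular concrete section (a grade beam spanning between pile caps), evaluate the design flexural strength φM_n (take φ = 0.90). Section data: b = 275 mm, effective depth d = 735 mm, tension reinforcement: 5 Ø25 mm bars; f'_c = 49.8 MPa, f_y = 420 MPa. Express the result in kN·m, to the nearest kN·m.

φM_n ≈ 641 kN·m

A_s = 5 × 491 = 2455 mm².
T = A_s f_y = 2455 × 420 = 1031100 N = 1031.1 kN.
From C = T: a = T/(0.85 f'_c b) = 1031100/(0.85 × 49.8 × 275) = 88.58 mm.
M_n = T(d − a/2) = 1031.1 kN × (735 − 44.29) mm = 712.19 kN·m.
φM_n = 0.90 × 712.19 = 640.97 kN·m.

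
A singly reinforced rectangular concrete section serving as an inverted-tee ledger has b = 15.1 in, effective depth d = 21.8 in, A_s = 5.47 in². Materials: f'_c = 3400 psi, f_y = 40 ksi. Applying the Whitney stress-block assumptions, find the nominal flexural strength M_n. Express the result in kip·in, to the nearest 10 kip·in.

T = A_s f_y = 5.47 × 40 = 218.8 kips.
a = T/(0.85 f'_c b) = 218.8/(0.85 × 3.4 × 15.1) = 5.014 in.
M_n = T(d − a/2) = 218.8 × (21.8 − 2.507) = 4221.3 kip·in.

M_n ≈ 4220 kip·in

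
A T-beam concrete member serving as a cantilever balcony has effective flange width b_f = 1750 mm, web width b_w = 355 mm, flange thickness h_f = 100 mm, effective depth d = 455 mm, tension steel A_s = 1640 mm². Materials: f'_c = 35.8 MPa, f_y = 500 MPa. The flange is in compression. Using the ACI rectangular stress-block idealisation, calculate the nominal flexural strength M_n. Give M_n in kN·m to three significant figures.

M_n ≈ 367 kN·m

Tension: T = A_s f_y = 1640 × 500 = 820000 N.
Try a within the flange: a = T/(0.85 f'_c b_f) = 820000/(0.85 × 35.8 × 1750) = 15.40 mm.
Since a = 15.40 ≤ h_f = 100 mm, the stress block lies entirely in the flange; analyse as a rectangular beam of width b_f.
M_n = T(d − a/2) = 820000 × (455 − 7.7) = 366.79 × 10⁶ N·mm.
M_n = 366.79 kN·m.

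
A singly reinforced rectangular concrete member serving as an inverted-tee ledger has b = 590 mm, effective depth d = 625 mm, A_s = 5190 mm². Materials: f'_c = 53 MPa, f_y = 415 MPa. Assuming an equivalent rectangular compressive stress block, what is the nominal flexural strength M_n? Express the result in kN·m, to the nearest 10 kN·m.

T = A_s f_y = 5190 × 415 = 2153850 N = 2153.85 kN.
From C = T: a = T/(0.85 f'_c b) = 2153850/(0.85 × 53 × 590) = 81.03 mm.
M_n = T(d − a/2) = 2153.85 kN × (625 − 40.515) mm = 1258.89 kN·m.

M_n ≈ 1260 kN·m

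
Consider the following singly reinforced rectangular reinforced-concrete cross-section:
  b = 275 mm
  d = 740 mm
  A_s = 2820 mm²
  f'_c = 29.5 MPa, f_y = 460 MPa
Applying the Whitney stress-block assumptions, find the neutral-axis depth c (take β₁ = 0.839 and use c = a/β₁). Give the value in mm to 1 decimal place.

c ≈ 224.2 mm

T = A_s f_y = 2820 × 460 = 1297200 N = 1297.2 kN.
Setting C = 0.85 f'_c a b equal to T: a = 1297200/(0.85 × 29.5 × 275) = 188.119 mm.
With β₁ = 0.839, c = a/β₁ = 188.119/0.839 = 224.2 mm.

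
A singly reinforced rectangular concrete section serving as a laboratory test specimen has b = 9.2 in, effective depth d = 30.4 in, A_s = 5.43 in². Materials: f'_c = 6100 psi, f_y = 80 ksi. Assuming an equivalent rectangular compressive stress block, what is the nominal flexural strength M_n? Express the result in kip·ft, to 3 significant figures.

M_n ≈ 936 kip·ft

T = A_s f_y = 5.43 × 80 = 434.4 kips.
a = T/(0.85 f'_c b) = 434.4/(0.85 × 6.1 × 9.2) = 9.107 in.
M_n = T(d − a/2) = 434.4 × (30.4 − 4.5535) = 11227.7 kip·in = 11227.7/12 = 935.64 kip·ft.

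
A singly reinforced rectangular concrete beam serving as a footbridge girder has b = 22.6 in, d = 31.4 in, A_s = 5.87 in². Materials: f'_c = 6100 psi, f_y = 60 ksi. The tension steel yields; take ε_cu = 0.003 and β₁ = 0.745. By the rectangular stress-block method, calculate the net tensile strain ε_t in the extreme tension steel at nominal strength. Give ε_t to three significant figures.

a = A_s f_y/(0.85 f'_c b) = 3.006 in.
β₁ = 0.745, so c = a/β₁ = 3.006/0.745 = 4.035 in.
From the linear strain diagram with ε_cu = 0.003: ε_t = 0.003 (d − c)/c = 0.003 × (31.4 − 4.035)/4.035 = 0.0203.
Since ε_t ≥ 0.005, the section is tension-controlled.

ε_t ≈ 0.0203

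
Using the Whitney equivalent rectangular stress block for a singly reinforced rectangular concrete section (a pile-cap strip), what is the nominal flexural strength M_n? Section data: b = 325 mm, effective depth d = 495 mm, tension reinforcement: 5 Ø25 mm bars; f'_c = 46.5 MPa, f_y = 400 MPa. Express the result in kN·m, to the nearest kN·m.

A_s = 5 × 491 = 2455 mm².
T = A_s f_y = 2455 × 400 = 982000 N = 982 kN.
From C = T: a = T/(0.85 f'_c b) = 982000/(0.85 × 46.5 × 325) = 76.45 mm.
M_n = T(d − a/2) = 982 kN × (495 − 38.225) mm = 448.55 kN·m.

M_n ≈ 449 kN·m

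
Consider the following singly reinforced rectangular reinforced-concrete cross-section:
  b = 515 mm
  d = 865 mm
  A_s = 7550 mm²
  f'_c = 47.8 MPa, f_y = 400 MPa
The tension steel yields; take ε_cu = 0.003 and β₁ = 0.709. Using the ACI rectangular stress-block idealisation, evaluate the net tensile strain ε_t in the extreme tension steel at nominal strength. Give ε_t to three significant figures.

ε_t ≈ 0.00975

a = A_s f_y/(0.85 f'_c b) = 144.33 mm.
β₁ = 0.709, so c = a/β₁ = 144.33/0.709 = 203.57 mm.
From the linear strain diagram with ε_cu = 0.003: ε_t = 0.003 (d − c)/c = 0.003 × (865 − 203.57)/203.57 = 0.00975.
Since ε_t ≥ 0.005, the section is tension-controlled.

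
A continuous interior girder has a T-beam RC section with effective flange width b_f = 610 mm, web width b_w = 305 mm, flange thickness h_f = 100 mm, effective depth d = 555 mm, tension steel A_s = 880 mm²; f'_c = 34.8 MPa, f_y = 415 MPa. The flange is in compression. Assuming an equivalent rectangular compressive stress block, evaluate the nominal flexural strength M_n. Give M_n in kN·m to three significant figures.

M_n ≈ 199 kN·m

Tension: T = A_s f_y = 880 × 415 = 365200 N.
Try a within the flange: a = T/(0.85 f'_c b_f) = 365200/(0.85 × 34.8 × 610) = 20.24 mm.
Since a = 20.24 ≤ h_f = 100 mm, the stress block lies entirely in the flange; analyse as a rectangular beam of width b_f.
M_n = T(d − a/2) = 365200 × (555 − 10.12) = 198.99 × 10⁶ N·mm.
M_n = 198.99 kN·m.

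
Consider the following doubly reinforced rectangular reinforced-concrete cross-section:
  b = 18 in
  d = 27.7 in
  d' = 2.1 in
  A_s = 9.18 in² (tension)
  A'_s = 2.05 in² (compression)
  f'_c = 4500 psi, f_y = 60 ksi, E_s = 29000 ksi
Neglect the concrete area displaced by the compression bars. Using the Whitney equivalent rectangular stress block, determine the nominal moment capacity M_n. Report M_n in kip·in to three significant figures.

M_n ≈ 13700 kip·in

Assume both steels yield.
a = (A_s − A'_s) f_y/(0.85 f'_c b) = (9.18 − 2.05) × 60/(0.85 × 4.5 × 18) = 6.214 in.
c = a/β₁ = 6.214/0.825 = 7.532 in; ε'_s = 0.003(c − d')/c = 0.0022 ≥ ε_y = 0.0021, so the compression steel yields.
M_n = (A_s − A'_s) f_y (d − a/2) + A'_s f_y (d − d') = 427.8 × (27.7 − 3.107) + 123 × (27.7 − 2.1) = 10520.9 + 3148.8 = 13669.7 kip·in.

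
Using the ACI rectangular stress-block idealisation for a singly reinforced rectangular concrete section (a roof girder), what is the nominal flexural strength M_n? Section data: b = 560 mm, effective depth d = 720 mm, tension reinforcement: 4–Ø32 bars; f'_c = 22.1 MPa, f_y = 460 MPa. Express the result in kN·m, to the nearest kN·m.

M_n ≈ 961 kN·m

A_s = 4 × 804 = 3216 mm².
T = A_s f_y = 3216 × 460 = 1479360 N = 1479.36 kN.
From C = T: a = T/(0.85 f'_c b) = 1479360/(0.85 × 22.1 × 560) = 140.63 mm.
M_n = T(d − a/2) = 1479.36 kN × (720 − 70.315) mm = 961.12 kN·m.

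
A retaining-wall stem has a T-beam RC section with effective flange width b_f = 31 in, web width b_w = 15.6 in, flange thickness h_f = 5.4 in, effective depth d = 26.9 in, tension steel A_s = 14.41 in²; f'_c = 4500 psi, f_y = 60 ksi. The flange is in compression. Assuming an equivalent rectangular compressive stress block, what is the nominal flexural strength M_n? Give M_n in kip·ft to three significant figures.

M_n ≈ 1660 kip·ft

Tension: T = A_s f_y = 14.41 × 60 = 864.6 kips.
Try a within the flange: a = T/(0.85 f'_c b_f) = 864.6/(0.85 × 4.5 × 31) = 7.292 in.
a = 7.292 > h_f = 5.4 in: the block extends into the web. Split into flange-overhang and web parts.
C_f = 0.85 f'_c (b_f − b_w) h_f = 0.85 × 4.5 × (31 − 15.6) × 5.4 = 318.1 kips.
Remaining web compression depth: a_w = (T − C_f)/(0.85 f'_c b_w) = (864.6 − 318.1)/(0.85 × 4.5 × 15.6) = 9.159 in.
M_n = C_f(d − h_f/2) + (T − C_f)(d − a_w/2) = 318.1 × (26.9 − 2.7) + 546.5 × (26.9 − 4.5795) = 7698.0 + 12198.2 = 19896.2 kip·in.
M_n = 19896.2/12 = 1658.02 kip·ft.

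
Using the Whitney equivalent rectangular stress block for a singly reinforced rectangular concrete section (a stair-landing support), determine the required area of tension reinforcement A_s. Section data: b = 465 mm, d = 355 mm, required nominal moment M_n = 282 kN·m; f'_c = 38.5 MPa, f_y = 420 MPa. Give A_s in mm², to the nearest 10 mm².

With M_n = 0.85 f'_c a b (d − a/2), solve the quadratic for a:
a = d − √(d² − 2M_n/(0.85 f'_c b)) = 355 − √(355² − 2 × 282×10⁶/(0.85 × 38.5 × 465)) = 56.74 mm.
A_s = 0.85 f'_c a b / f_y = 0.85 × 38.5 × 56.74 × 465 / 420 = 2055.8 mm².

A_s ≈ 2060 mm²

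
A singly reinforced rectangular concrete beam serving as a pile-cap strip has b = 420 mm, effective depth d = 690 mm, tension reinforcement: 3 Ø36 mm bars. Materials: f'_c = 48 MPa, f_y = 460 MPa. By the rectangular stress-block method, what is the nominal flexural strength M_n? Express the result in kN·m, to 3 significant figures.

A_s = 3 × 1018 = 3054 mm².
T = A_s f_y = 3054 × 460 = 1404840 N = 1404.84 kN.
From C = T: a = T/(0.85 f'_c b) = 1404840/(0.85 × 48 × 420) = 81.98 mm.
M_n = T(d − a/2) = 1404.84 kN × (690 − 40.99) mm = 911.76 kN·m.

M_n ≈ 912 kN·m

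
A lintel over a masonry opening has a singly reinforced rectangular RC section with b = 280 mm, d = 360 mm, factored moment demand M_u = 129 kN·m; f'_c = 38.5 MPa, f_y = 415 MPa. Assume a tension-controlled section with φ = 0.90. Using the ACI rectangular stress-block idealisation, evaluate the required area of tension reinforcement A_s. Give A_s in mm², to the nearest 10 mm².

M_n = M_u/φ = 129/0.90 = 143.333 kN·m.
With M_n = 0.85 f'_c a b (d − a/2), solve the quadratic for a:
a = d − √(d² − 2M_n/(0.85 f'_c b)) = 360 − √(360² − 2 × 143.333×10⁶/(0.85 × 38.5 × 280)) = 46.45 mm.
A_s = 0.85 f'_c a b / f_y = 0.85 × 38.5 × 46.45 × 280 / 415 = 1025.6 mm².

A_s ≈ 1030 mm²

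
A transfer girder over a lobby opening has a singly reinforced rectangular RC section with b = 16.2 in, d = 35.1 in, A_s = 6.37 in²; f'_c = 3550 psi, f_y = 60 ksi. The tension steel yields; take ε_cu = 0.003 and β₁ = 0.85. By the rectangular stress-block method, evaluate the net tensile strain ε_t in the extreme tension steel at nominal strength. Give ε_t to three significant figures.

a = A_s f_y/(0.85 f'_c b) = 7.819 in.
β₁ = 0.85, so c = a/β₁ = 7.819/0.85 = 9.199 in.
From the linear strain diagram with ε_cu = 0.003: ε_t = 0.003 (d − c)/c = 0.003 × (35.1 − 9.199)/9.199 = 0.00845.
Since ε_t ≥ 0.005, the section is tension-controlled.

ε_t ≈ 0.00845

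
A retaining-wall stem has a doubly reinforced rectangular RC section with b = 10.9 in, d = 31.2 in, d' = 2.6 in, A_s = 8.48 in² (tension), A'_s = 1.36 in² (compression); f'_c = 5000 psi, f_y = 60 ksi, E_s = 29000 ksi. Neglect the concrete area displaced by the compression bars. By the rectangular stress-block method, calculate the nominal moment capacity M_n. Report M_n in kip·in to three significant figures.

Assume both steels yield.
a = (A_s − A'_s) f_y/(0.85 f'_c b) = (8.48 − 1.36) × 60/(0.85 × 5 × 10.9) = 9.222 in.
c = a/β₁ = 9.222/0.8 = 11.528 in; ε'_s = 0.003(c − d')/c = 0.0023 ≥ ε_y = 0.0021, so the compression steel yields.
M_n = (A_s − A'_s) f_y (d − a/2) + A'_s f_y (d − d') = 427.2 × (31.2 − 4.611) + 81.6 × (31.2 − 2.6) = 11358.8 + 2333.8 = 13692.6 kip·in.

M_n ≈ 13700 kip·in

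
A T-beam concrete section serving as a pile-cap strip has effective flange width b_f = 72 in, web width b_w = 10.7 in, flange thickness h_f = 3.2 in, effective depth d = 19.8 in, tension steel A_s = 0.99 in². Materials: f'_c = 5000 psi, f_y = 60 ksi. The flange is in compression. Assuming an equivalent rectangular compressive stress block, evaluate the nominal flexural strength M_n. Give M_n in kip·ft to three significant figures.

Tension: T = A_s f_y = 0.99 × 60 = 59.4 kips.
Try a within the flange: a = T/(0.85 f'_c b_f) = 59.4/(0.85 × 5 × 72) = 0.194 in.
Since a = 0.194 ≤ h_f = 3.2 in, the stress block lies entirely in the flange; analyse as a rectangular beam of width b_f.
M_n = T(d − a/2) = 59.4 × (19.8 − 0.097) = 1170.4 kip·in.
M_n = 1170.4/12 = 97.53 kip·ft.

M_n ≈ 97.5 kip·ft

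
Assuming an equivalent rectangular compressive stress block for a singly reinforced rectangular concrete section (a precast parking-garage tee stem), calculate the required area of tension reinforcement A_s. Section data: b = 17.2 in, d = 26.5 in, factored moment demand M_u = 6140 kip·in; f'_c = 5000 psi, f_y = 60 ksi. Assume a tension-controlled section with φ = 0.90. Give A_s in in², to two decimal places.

A_s ≈ 4.62 in²

M_n = M_u/φ = 6140/0.90 = 6822.22 kip·in.
From M_n = 0.85 f'_c a b (d − a/2):
a = d − √(d² − 2M_n/(0.85 f'_c b)) = 26.5 − √(26.5² − 2 × 6822.22/(0.85 × 5 × 17.2)) = 3.793 in.
A_s = 0.85 f'_c a b / f_y = 0.85 × 5 × 3.793 × 17.2 / 60 = 4.621 in².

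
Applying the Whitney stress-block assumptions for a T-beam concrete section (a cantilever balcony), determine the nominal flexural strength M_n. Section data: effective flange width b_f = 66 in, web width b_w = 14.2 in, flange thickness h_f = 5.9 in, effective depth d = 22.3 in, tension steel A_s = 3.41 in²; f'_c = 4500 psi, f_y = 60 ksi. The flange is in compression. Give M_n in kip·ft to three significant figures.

Tension: T = A_s f_y = 3.41 × 60 = 204.6 kips.
Try a within the flange: a = T/(0.85 f'_c b_f) = 204.6/(0.85 × 4.5 × 66) = 0.810 in.
Since a = 0.810 ≤ h_f = 5.9 in, the stress block lies entirely in the flange; analyse as a rectangular beam of width b_f.
M_n = T(d − a/2) = 204.6 × (22.3 − 0.405) = 4479.7 kip·in.
M_n = 4479.7/12 = 373.31 kip·ft.

M_n ≈ 373 kip·ft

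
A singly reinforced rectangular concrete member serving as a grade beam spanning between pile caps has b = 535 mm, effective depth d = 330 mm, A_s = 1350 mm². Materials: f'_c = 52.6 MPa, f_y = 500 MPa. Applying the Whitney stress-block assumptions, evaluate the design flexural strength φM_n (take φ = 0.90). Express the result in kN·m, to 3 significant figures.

φM_n ≈ 192 kN·m

T = A_s f_y = 1350 × 500 = 675000 N = 675 kN.
From C = T: a = T/(0.85 f'_c b) = 675000/(0.85 × 52.6 × 535) = 28.22 mm.
M_n = T(d − a/2) = 675 kN × (330 − 14.11) mm = 213.23 kN·m.
φM_n = 0.90 × 213.23 = 191.91 kN·m.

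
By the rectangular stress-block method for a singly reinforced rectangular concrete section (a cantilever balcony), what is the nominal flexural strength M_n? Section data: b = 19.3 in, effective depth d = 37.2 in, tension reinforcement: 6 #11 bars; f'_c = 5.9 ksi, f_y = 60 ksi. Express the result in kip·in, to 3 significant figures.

M_n ≈ 19300 kip·in

A_s = 6 × 1.56 = 9.36 in².
T = A_s f_y = 9.36 × 60 = 561.6 kips.
a = T/(0.85 f'_c b) = 561.6/(0.85 × 5.9 × 19.3) = 5.802 in.
M_n = T(d − a/2) = 561.6 × (37.2 − 2.901) = 19262.3 kip·in.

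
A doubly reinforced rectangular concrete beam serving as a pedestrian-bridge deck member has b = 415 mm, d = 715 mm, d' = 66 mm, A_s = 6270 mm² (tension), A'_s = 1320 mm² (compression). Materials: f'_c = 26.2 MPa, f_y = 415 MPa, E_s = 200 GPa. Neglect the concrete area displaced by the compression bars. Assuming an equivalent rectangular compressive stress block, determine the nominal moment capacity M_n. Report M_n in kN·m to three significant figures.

M_n ≈ 1600 kN·m

Assume both tension and compression steel yield.
Net tension couple steel: A_s − A'_s = 4950 mm².
a = (A_s − A'_s) f_y / (0.85 f'_c b) = 2054250/(0.85 × 26.2 × 415) = 222.27 mm.
c = a/β₁ = 222.27/0.85 = 261.49 mm; ε'_s = 0.003(c − d')/c = 0.0022 ≥ f_y/E_s = 0.0021, so compression steel does yield.
M_n = (A_s − A'_s) f_y (d − a/2) + A'_s f_y (d − d') = [2054250 × (715 − 111.135) + 547800 × (715 − 66)] × 10⁻⁶ = 1240.49 + 355.52 = 1596.01 kN·m.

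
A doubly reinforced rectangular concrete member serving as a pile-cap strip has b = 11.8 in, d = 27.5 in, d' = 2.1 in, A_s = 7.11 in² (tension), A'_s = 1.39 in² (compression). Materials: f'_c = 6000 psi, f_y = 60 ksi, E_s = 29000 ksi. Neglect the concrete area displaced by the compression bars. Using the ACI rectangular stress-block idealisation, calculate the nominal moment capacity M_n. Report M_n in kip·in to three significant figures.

M_n ≈ 10600 kip·in

Assume both steels yield.
a = (A_s − A'_s) f_y/(0.85 f'_c b) = (7.11 − 1.39) × 60/(0.85 × 6 × 11.8) = 5.703 in.
c = a/β₁ = 5.703/0.75 = 7.604 in; ε'_s = 0.003(c − d')/c = 0.0022 ≥ ε_y = 0.0021, so the compression steel yields.
M_n = (A_s − A'_s) f_y (d − a/2) + A'_s f_y (d − d') = 343.2 × (27.5 − 2.8515) + 83.4 × (27.5 − 2.1) = 8459.4 + 2118.4 = 10577.8 kip·in.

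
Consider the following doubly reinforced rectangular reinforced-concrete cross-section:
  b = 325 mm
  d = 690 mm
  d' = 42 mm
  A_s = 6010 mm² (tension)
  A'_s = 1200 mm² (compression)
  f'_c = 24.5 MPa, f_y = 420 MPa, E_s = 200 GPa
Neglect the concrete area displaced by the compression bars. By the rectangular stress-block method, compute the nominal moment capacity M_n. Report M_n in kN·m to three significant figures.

M_n ≈ 1420 kN·m

Assume both tension and compression steel yield.
Net tension couple steel: A_s − A'_s = 4810 mm².
a = (A_s − A'_s) f_y / (0.85 f'_c b) = 2020200/(0.85 × 24.5 × 325) = 298.49 mm.
c = a/β₁ = 298.49/0.85 = 351.16 mm; ε'_s = 0.003(c − d')/c = 0.0026 ≥ f_y/E_s = 0.0021, so compression steel does yield.
M_n = (A_s − A'_s) f_y (d − a/2) + A'_s f_y (d − d') = [2020200 × (690 − 149.245) + 504000 × (690 − 42)] × 10⁻⁶ = 1092.43 + 326.59 = 1419.02 kN·m.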